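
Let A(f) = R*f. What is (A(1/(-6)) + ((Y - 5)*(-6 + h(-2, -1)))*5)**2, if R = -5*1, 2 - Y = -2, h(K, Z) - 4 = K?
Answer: 15625/36 ≈ 434.03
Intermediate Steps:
h(K, Z) = 4 + K
Y = 4 (Y = 2 - 1*(-2) = 2 + 2 = 4)
R = -5
A(f) = -5*f
(A(1/(-6)) + ((Y - 5)*(-6 + h(-2, -1)))*5)**2 = (-5/(-6) + ((4 - 5)*(-6 + (4 - 2)))*5)**2 = (-5*(-1/6) - (-6 + 2)*5)**2 = (5/6 - 1*(-4)*5)**2 = (5/6 + 4*5)**2 = (5/6 + 20)**2 = (125/6)**2 = 15625/36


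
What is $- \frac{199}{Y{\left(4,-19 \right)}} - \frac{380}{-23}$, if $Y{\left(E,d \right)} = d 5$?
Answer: $\frac{40677}{2185} \approx 18.616$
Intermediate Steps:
$Y{\left(E,d \right)} = 5 d$
$- \frac{199}{Y{\left(4,-19 \right)}} - \frac{380}{-23} = - \frac{199}{5 \left(-19\right)} - \frac{380}{-23} = - \frac{199}{-95} - - \frac{380}{23} = \left(-199\right) \left(- \frac{1}{95}\right) + \frac{380}{23} = \frac{199}{95} + \frac{380}{23} = \frac{40677}{2185}$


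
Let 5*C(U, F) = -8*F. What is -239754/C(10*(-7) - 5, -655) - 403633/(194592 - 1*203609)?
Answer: -869427217/4724908 ≈ -184.01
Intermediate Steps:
C(U, F) = -8*F/5 (C(U, F) = (-8*F)/5 = -8*F/5)
-239754/C(10*(-7) - 5, -655) - 403633/(194592 - 1*203609) = -239754/((-8/5*(-655))) - 403633/(194592 - 1*203609) = -239754/1048 - 403633/(194592 - 203609) = -239754*1/1048 - 403633/(-9017) = -119877/524 - 403633*(-1/9017) = -119877/524 + 403633/9017 = -869427217/4724908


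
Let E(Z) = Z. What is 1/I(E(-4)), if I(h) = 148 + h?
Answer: 1/144 ≈ 0.0069444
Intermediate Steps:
1/I(E(-4)) = 1/(148 - 4) = 1/144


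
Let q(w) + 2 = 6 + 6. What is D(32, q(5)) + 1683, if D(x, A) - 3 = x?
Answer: 1718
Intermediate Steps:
q(w) = 10 (q(w) = -2 + (6 + 6) = -2 + 12 = 10)
D(x, A) = 3 + x
D(32, q(5)) + 1683 = (3 + 32) + 1683 = 35 + 1683 = 1718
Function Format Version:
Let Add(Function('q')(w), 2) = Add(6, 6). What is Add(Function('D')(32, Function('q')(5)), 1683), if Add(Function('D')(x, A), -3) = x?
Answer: 1718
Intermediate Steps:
Function('q')(w) = 10 (Function('q')(w) = Add(-2, Add(6, 6)) = Add(-2, 12) = 10)
Function('D')(x, A) = Add(3, x)
Add(Function('D')(32, Function('q')(5)), 1683) = Add(Add(3, 32), 1683) = Add(35, 1683) = 1718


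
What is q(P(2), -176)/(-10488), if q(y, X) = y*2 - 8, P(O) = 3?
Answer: 1/5244 ≈ 0.00019069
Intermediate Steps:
q(y, X) = -8 + 2*y (q(y, X) = 2*y - 8 = -8 + 2*y)
q(P(2), -176)/(-10488) = (-8 + 2*3)/(-10488) = (-8 + 6)*(-1/10488) = -2*(-1/10488) = 1/5244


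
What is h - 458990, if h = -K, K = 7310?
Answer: -466300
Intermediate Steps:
h = -7310 (h = -1*7310 = -7310)
h - 458990 = -7310 - 458990 = -466300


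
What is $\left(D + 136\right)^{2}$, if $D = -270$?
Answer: $17956$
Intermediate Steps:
$\left(D + 136\right)^{2} = \left(-270 + 136\right)^{2} = \left(-134\right)^{2} = 17956$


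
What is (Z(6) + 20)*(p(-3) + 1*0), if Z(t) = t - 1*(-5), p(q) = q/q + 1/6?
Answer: 217/6 ≈ 36.167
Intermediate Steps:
p(q) = 7/6 (p(q) = 1 + 1*(1/6) = 1 + 1/6 = 7/6)
Z(t) = 5 + t (Z(t) = t + 5 = 5 + t)
(Z(6) + 20)*(p(-3) + 1*0) = ((5 + 6) + 20)*(7/6 + 1*0) = (11 + 20)*(7/6 + 0) = 31*(7/6) = 217/6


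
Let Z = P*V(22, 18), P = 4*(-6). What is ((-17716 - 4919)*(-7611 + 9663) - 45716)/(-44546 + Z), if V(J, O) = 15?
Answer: 23246368/22453 ≈ 1035.3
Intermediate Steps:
P = -24
Z = -360 (Z = -24*15 = -360)
((-17716 - 4919)*(-7611 + 9663) - 45716)/(-44546 + Z) = ((-17716 - 4919)*(-7611 + 9663) - 45716)/(-44546 - 360) = (-22635*2052 - 45716)/(-44906) = (-46447020 - 45716)*(-1/44906) = -46492736*(-1/44906) = 23246368/22453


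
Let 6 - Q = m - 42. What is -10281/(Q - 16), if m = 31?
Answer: -10281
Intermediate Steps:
Q = 17 (Q = 6 - (31 - 42) = 6 - 1*(-11) = 6 + 11 = 17)
-10281/(Q - 16) = -10281/(17 - 16) = -10281/1 = -10281*1 = -10281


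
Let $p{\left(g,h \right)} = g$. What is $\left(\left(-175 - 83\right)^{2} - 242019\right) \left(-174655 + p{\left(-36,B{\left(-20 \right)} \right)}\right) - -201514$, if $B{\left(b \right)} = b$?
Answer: $30650610919$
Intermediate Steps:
$\left(\left(-175 - 83\right)^{2} - 242019\right) \left(-174655 + p{\left(-36,B{\left(-20 \right)} \right)}\right) - -201514 = \left(\left(-175 - 83\right)^{2} - 242019\right) \left(-174655 - 36\right) - -201514 = \left(\left(-258\right)^{2} - 242019\right) \left(-174691\right) + 201514 = \left(66564 - 242019\right) \left(-174691\right) + 201514 = \left(-175455\right) \left(-174691\right) + 201514 = 30650409405 + 201514 = 30650610919$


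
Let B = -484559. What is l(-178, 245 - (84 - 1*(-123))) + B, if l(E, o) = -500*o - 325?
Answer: -503884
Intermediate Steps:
l(E, o) = -325 - 500*o
l(-178, 245 - (84 - 1*(-123))) + B = (-325 - 500*(245 - (84 - 1*(-123)))) - 484559 = (-325 - 500*(245 - (84 + 123))) - 484559 = (-325 - 500*(245 - 1*207)) - 484559 = (-325 - 500*(245 - 207)) - 484559 = (-325 - 500*38) - 484559 = (-325 - 19000) - 484559 = -19325 - 484559 = -503884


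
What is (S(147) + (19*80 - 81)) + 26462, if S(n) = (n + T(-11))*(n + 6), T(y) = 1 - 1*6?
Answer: 49627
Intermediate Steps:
T(y) = -5 (T(y) = 1 - 6 = -5)
S(n) = (-5 + n)*(6 + n) (S(n) = (n - 5)*(n + 6) = (-5 + n)*(6 + n))
(S(147) + (19*80 - 81)) + 26462 = ((-30 + 147 + 147**2) + (19*80 - 81)) + 26462 = ((-30 + 147 + 21609) + (1520 - 81)) + 26462 = (21726 + 1439) + 26462 = 23165 + 26462 = 49627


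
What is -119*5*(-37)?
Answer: 22015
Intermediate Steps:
-119*5*(-37) = -17*35*(-37) = -595*(-37) = 22015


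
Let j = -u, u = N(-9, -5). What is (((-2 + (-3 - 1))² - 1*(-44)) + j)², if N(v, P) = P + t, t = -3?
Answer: 7744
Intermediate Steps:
N(v, P) = -3 + P (N(v, P) = P - 3 = -3 + P)
u = -8 (u = -3 - 5 = -8)
j = 8 (j = -1*(-8) = 8)
(((-2 + (-3 - 1))² - 1*(-44)) + j)² = (((-2 + (-3 - 1))² - 1*(-44)) + 8)² = (((-2 - 4)² + 44) + 8)² = (((-6)² + 44) + 8)² = ((36 + 44) + 8)² = (80 + 8)² = 88² = 7744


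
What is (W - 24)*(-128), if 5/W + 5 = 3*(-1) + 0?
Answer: 3152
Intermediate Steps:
W = -5/8 (W = 5/(-5 + (3*(-1) + 0)) = 5/(-5 + (-3 + 0)) = 5/(-5 - 3) = 5/(-8) = 5*(-1/8) = -5/8 ≈ -0.62500)
(W - 24)*(-128) = (-5/8 - 24)*(-128) = -197/8*(-128) = 3152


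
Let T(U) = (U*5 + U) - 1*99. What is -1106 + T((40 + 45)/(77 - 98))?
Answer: -8605/7 ≈ -1229.3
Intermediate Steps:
T(U) = -99 + 6*U (T(U) = (5*U + U) - 99 = 6*U - 99 = -99 + 6*U)
-1106 + T((40 + 45)/(77 - 98)) = -1106 + (-99 + 6*((40 + 45)/(77 - 98))) = -1106 + (-99 + 6*(85/(-21))) = -1106 + (-99 + 6*(85*(-1/21))) = -1106 + (-99 + 6*(-85/21)) = -1106 + (-99 - 170/7) = -1106 - 863/7 = -8605/7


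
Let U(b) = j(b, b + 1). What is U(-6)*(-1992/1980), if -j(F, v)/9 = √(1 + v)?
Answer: 996*I/55 ≈ 18.109*I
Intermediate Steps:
j(F, v) = -9*√(1 + v)
U(b) = -9*√(2 + b) (U(b) = -9*√(1 + (b + 1)) = -9*√(1 + (1 + b)) = -9*√(2 + b))
U(-6)*(-1992/1980) = (-9*√(2 - 6))*(-1992/1980) = (-18*I)*(-1992*1/1980) = -18*I*(-166/165) = 996*I/55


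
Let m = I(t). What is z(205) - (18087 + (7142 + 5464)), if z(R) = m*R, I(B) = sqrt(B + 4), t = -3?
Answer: -30488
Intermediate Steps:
I(B) = sqrt(4 + B)
m = 1 (m = sqrt(4 - 3) = sqrt(1) = 1)
z(R) = R (z(R) = 1*R = R)
z(205) - (18087 + (7142 + 5464)) = 205 - (18087 + (7142 + 5464)) = 205 - (18087 + 12606) = 205 - 1*30693 = 205 - 30693 = -30488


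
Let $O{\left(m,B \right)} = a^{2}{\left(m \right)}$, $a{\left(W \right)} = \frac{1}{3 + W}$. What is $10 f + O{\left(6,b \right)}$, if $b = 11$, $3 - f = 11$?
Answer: $- \frac{6479}{81} \approx -79.988$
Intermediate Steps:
$f = -8$ ($f = 3 - 11 = -8$)
$O{\left(m,B \right)} = \frac{1}{\left(3 + m\right)^{2}}$ ($O{\left(m,B \right)} = \left(\frac{1}{3 + m}\right)^{2} = \frac{1}{\left(3 + m\right)^{2}}$)
$10 f + O{\left(6,b \right)} = 10 \left(-8\right) + \frac{1}{\left(3 + 6\right)^{2}} = -80 + \frac{1}{81} = - \frac{6479}{81}$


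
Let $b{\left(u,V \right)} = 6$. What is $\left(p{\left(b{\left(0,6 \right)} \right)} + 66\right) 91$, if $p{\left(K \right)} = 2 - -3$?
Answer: $6461$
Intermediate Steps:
$p{\left(K \right)} = 5$ ($p{\left(K \right)} = 2 + 3 = 5$)
$\left(p{\left(b{\left(0,6 \right)} \right)} + 66\right) 91 = \left(5 + 66\right) 91 = 71 \cdot 91 = 6461$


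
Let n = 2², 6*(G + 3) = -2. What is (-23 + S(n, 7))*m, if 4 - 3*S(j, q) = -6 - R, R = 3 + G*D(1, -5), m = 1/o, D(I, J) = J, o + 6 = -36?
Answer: 59/189 ≈ 0.31217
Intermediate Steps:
G = -10/3 (G = -3 + (⅙)*(-2) = -3 - ⅓ = -10/3 ≈ -3.3333)
o = -42 (o = -6 - 36 = -42)
m = -1/42 (m = 1/(-42) = -1/42 ≈ -0.023810)
n = 4
R = 59/3 (R = 3 - 10/3*(-5) = 3 + 50/3 = 59/3 ≈ 19.667)
S(j, q) = 89/9 (S(j, q) = 4/3 - (-6 - 1*59/3)/3 = 4/3 - (-6 - 59/3)/3 = 4/3 - ⅓*(-77/3) = 4/3 + 77/9 = 89/9)
(-23 + S(n, 7))*m = (-23 + 89/9)*(-1/42) = -118/9*(-1/42) = 59/189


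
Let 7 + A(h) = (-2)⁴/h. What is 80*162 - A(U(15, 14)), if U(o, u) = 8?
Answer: 12965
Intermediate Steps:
A(h) = -7 + 16/h (A(h) = -7 + (-2)⁴/h = -7 + 16/h)
80*162 - A(U(15, 14)) = 80*162 - (-7 + 16/8) = 12960 - (-7 + 16*(⅛)) = 12960 - (-7 + 2) = 12960 - 1*(-5) = 12960 + 5 = 12965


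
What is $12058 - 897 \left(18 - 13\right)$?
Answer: $7573$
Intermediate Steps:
$12058 - 897 \left(18 - 13\right) = 12058 - 4485 = 7573$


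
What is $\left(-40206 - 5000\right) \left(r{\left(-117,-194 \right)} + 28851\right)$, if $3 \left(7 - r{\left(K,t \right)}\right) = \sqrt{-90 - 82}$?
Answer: $-1304554748 + \frac{90412 i \sqrt{43}}{3} \approx -1.3046 \cdot 10^{9} + 1.9762 \cdot 10^{5} i$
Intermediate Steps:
$r{\left(K,t \right)} = 7 - \frac{2 i \sqrt{43}}{3}$ ($r{\left(K,t \right)} = 7 - \frac{\sqrt{-90 - 82}}{3} = 7 - \frac{\sqrt{-172}}{3} = 7 - \frac{2 i \sqrt{43}}{3}$)
$\left(-40206 - 5000\right) \left(r{\left(-117,-194 \right)} + 28851\right) = \left(-40206 - 5000\right) \left(\left(7 - \frac{2 i \sqrt{43}}{3}\right) + 28851\right) = - 45206 \left(28858 - \frac{2 i \sqrt{43}}{3}\right) = -1304554748 + \frac{90412 i \sqrt{43}}{3}$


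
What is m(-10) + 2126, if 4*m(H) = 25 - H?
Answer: 8539/4 ≈ 2134.8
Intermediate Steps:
m(H) = 25/4 - H/4 (m(H) = (25 - H)/4 = 25/4 - H/4)
m(-10) + 2126 = (25/4 - ¼*(-10)) + 2126 = (25/4 + 5/2) + 2126 = 35/4 + 2126 = 8539/4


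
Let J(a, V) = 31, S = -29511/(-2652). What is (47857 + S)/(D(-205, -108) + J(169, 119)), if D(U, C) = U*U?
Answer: 42315425/37177504 ≈ 1.1382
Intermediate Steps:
S = 9837/884 (S = -29511*(-1/2652) = 9837/884 ≈ 11.128)
D(U, C) = U**2
(47857 + S)/(D(-205, -108) + J(169, 119)) = (47857 + 9837/884)/((-205)**2 + 31) = 42315425/(884*(42025 + 31)) = (42315425/884)/42056 = (42315425/884)*(1/42056) = 42315425/37177504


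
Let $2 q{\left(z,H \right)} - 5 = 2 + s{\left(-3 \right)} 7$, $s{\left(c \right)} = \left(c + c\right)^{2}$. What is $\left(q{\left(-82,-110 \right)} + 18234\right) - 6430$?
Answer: $\frac{23867}{2} \approx 11934.0$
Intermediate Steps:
$s{\left(c \right)} = 4 c^{2}$ ($s{\left(c \right)} = \left(2 c\right)^{2} = 4 c^{2}$)
$q{\left(z,H \right)} = \frac{259}{2}$ ($q{\left(z,H \right)} = \frac{5}{2} + \frac{2 + 4 \left(-3\right)^{2} \cdot 7}{2} = \frac{5}{2} + \frac{2 + 4 \cdot 9 \cdot 7}{2} = \frac{5}{2} + \frac{2 + 36 \cdot 7}{2} = \frac{5}{2} + \frac{2 + 252}{2} = \frac{5}{2} + \frac{1}{2} \cdot 254 = \frac{5}{2} + 127 = \frac{259}{2}$)
$\left(q{\left(-82,-110 \right)} + 18234\right) - 6430 = \left(\frac{259}{2} + 18234\right) - 6430 = \frac{36727}{2} - 6430 = \frac{23867}{2}$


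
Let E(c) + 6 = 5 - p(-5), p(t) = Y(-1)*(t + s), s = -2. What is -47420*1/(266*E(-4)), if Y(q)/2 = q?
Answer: 4742/399 ≈ 11.885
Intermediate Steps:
Y(q) = 2*q
p(t) = 4 - 2*t (p(t) = (2*(-1))*(t - 2) = -2*(-2 + t) = 4 - 2*t)
E(c) = -15 (E(c) = -6 + (5 - (4 - 2*(-5))) = -6 + (5 - (4 + 10)) = -6 + (5 - 1*14) = -6 + (5 - 14) = -6 - 9 = -15)
-47420*1/(266*E(-4)) = -47420/((-(-210)*(-19))) = -47420/((-14*285)) = -47420/(-3990) = -47420*(-1/3990) = 4742/399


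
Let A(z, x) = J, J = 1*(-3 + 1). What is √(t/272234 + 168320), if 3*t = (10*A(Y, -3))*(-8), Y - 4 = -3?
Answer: 20*√70168626977451/408351 ≈ 410.27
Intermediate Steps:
Y = 1 (Y = 4 - 3 = 1)
J = -2 (J = 1*(-2) = -2)
A(z, x) = -2
t = 160/3 (t = ((10*(-2))*(-8))/3 = (-20*(-8))/3 = (⅓)*160 = 160/3 ≈ 53.333)
√(t/272234 + 168320) = √((160/3)/272234 + 168320) = √((160/3)*(1/272234) + 168320) = √(80/408351 + 168320) = √(68733640400/408351) = 20*√70168626977451/408351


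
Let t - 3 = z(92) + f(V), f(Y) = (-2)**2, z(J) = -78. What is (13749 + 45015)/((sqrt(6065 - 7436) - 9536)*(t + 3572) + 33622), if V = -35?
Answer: -1959891874296/1112366971811767 - 205732764*I*sqrt(1371)/1112366971811767 ≈ -0.0017619 - 6.8482e-6*I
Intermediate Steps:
f(Y) = 4
t = -71 (t = 3 + (-78 + 4) = 3 - 74 = -71)
(13749 + 45015)/((sqrt(6065 - 7436) - 9536)*(t + 3572) + 33622) = (13749 + 45015)/((sqrt(6065 - 7436) - 9536)*(-71 + 3572) + 33622) = 58764/((sqrt(-1371) - 9536)*3501 + 33622) = 58764/((I*sqrt(1371) - 9536)*3501 + 33622) = 58764/((-9536 + I*sqrt(1371))*3501 + 33622) = 58764/((-33385536 + 3501*I*sqrt(1371)) + 33622) = 58764/(-33351914 + 3501*I*sqrt(1371))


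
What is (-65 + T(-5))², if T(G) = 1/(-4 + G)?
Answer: 343396/81 ≈ 4239.5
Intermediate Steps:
(-65 + T(-5))² = (-65 + 1/(-4 - 5))² = (-65 + 1/(-9))² = (-65 - ⅑)² = (-586/9)² = 343396/81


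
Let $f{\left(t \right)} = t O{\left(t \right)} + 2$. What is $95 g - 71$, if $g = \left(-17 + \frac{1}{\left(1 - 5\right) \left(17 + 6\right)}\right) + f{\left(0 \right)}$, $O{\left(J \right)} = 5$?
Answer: $- \frac{137727}{92} \approx -1497.0$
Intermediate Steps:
$f{\left(t \right)} = 2 + 5 t$ ($f{\left(t \right)} = t 5 + 2 = 5 t + 2 = 2 + 5 t$)
$g = - \frac{1381}{92}$ ($g = \left(-17 + \frac{1}{\left(1 - 5\right) \left(17 + 6\right)}\right) + \left(2 + 5 \cdot 0\right) = \left(-17 + \frac{1}{\left(-4\right) 23}\right) + \left(2 + 0\right) = \left(-17 + \frac{1}{-92}\right) + 2 = \left(-17 - \frac{1}{92}\right) + 2 = - \frac{1565}{92} + 2 = - \frac{1381}{92} \approx -15.011$)
$95 g - 71 = 95 \left(- \frac{1381}{92}\right) - 71 = - \frac{131195}{92} - 71 = - \frac{137727}{92}$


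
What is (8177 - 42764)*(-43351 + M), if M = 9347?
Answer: 1176096348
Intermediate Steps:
(8177 - 42764)*(-43351 + M) = (8177 - 42764)*(-43351 + 9347) = -34587*(-34004) = 1176096348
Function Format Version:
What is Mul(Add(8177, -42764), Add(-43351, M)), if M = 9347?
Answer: 1176096348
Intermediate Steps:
Mul(Add(8177, -42764), Add(-43351, M)) = Mul(Add(8177, -42764), Add(-43351, 9347)) = Mul(-34587, -34004) = 1176096348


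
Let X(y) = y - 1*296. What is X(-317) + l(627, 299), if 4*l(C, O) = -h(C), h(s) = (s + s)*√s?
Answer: -613 - 627*√627/2 ≈ -8463.0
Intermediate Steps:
X(y) = -296 + y (X(y) = y - 296 = -296 + y)
h(s) = 2*s^(3/2) (h(s) = (2*s)*√s = 2*s^(3/2))
l(C, O) = -C^(3/2)/2 (l(C, O) = (-2*C^(3/2))/4 = -C^(3/2)/2)
X(-317) + l(627, 299) = (-296 - 317) - 627*√627/2 = -613 - 627*√627/2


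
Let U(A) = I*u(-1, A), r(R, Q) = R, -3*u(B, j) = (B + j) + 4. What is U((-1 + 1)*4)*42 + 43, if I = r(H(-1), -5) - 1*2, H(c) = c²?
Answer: 85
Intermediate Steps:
u(B, j) = -4/3 - B/3 - j/3 (u(B, j) = -((B + j) + 4)/3 = -(4 + B + j)/3 = -4/3 - B/3 - j/3)
I = -1 (I = (-1)² - 1*2 = 1 - 2 = -1)
U(A) = 1 + A/3 (U(A) = -(-4/3 - ⅓*(-1) - A/3) = -(-4/3 + ⅓ - A/3) = -(-1 - A/3) = 1 + A/3)
U((-1 + 1)*4)*42 + 43 = (1 + ((-1 + 1)*4)/3)*42 + 43 = (1 + (0*4)/3)*42 + 43 = (1 + (⅓)*0)*42 + 43 = (1 + 0)*42 + 43 = 1*42 + 43 = 42 + 43 = 85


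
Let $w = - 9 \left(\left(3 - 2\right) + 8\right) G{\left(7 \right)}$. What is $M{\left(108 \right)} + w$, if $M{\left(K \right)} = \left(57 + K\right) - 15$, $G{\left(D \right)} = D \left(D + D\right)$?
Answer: $-7788$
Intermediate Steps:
$G{\left(D \right)} = 2 D^{2}$ ($G{\left(D \right)} = D 2 D = 2 D^{2}$)
$w = -7938$ ($w = - 9 \left(\left(3 - 2\right) + 8\right) 2 \cdot 7^{2} = - 9 \left(1 + 8\right) 2 \cdot 49 = \left(-9\right) 9 \cdot 98 = \left(-81\right) 98 = -7938$)
$M{\left(K \right)} = 42 + K$
$M{\left(108 \right)} + w = \left(42 + 108\right) - 7938 = 150 - 7938 = -7788$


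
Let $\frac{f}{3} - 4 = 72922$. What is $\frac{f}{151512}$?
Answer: $\frac{36463}{25252} \approx 1.444$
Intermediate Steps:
$f = 218778$ ($f = 12 + 3 \cdot 72922 = 12 + 218766 = 218778$)
$\frac{f}{151512} = \frac{218778}{151512} = 218778 \cdot \frac{1}{151512} = \frac{36463}{25252}$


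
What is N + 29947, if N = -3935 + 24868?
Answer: 50880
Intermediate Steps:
N = 20933
N + 29947 = 20933 + 29947 = 50880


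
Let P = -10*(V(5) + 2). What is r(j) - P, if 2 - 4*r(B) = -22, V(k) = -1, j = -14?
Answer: 16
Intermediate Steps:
r(B) = 6 (r(B) = 1/2 - 1/4*(-22) = 1/2 + 11/2 = 6)
P = -10 (P = -10*(-1 + 2) = -10*1 = -10)
r(j) - P = 6 - 1*(-10) = 6 + 10 = 16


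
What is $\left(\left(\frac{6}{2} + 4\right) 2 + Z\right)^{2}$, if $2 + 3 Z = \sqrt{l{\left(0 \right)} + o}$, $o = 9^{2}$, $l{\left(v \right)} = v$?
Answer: $\frac{2401}{9} \approx 266.78$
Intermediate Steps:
$o = 81$
$Z = \frac{7}{3}$ ($Z = - \frac{2}{3} + \frac{\sqrt{0 + 81}}{3} = - \frac{2}{3} + \frac{\sqrt{81}}{3} = - \frac{2}{3} + \frac{1}{3} \cdot 9 = - \frac{2}{3} + 3 = \frac{7}{3} \approx 2.3333$)
$\left(\left(\frac{6}{2} + 4\right) 2 + Z\right)^{2} = \left(\left(\frac{6}{2} + 4\right) 2 + \frac{7}{3}\right)^{2} = \left(\left(6 \cdot \frac{1}{2} + 4\right) 2 + \frac{7}{3}\right)^{2} = \left(\left(3 + 4\right) 2 + \frac{7}{3}\right)^{2} = \left(7 \cdot 2 + \frac{7}{3}\right)^{2} = \left(14 + \frac{7}{3}\right)^{2} = \left(\frac{49}{3}\right)^{2} = \frac{2401}{9}$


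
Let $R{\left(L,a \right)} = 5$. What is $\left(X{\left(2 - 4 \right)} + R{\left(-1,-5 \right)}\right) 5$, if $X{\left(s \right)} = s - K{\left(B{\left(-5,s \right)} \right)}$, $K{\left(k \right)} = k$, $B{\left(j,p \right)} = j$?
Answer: $40$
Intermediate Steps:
$X{\left(s \right)} = 5 + s$ ($X{\left(s \right)} = s - -5 = s + 5 = 5 + s$)
$\left(X{\left(2 - 4 \right)} + R{\left(-1,-5 \right)}\right) 5 = \left(\left(5 + \left(2 - 4\right)\right) + 5\right) 5 = \left(\left(5 - 2\right) + 5\right) 5 = \left(3 + 5\right) 5 = 8 \cdot 5 = 40$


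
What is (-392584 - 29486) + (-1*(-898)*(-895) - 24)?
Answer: -1225804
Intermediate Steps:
(-392584 - 29486) + (-1*(-898)*(-895) - 24) = -422070 + (898*(-895) - 24) = -422070 + (-803710 - 24) = -422070 - 803734 = -1225804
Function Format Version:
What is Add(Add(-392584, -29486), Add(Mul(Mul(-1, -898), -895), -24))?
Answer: -1225804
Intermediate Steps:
Add(Add(-392584, -29486), Add(Mul(Mul(-1, -898), -895), -24)) = Add(-422070, Add(Mul(898, -895), -24)) = Add(-422070, Add(-803710, -24)) = Add(-422070, -803734) = -1225804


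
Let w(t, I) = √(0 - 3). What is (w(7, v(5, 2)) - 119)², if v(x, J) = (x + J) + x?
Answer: (119 - I*√3)² ≈ 14158.0 - 412.23*I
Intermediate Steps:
v(x, J) = J + 2*x (v(x, J) = (J + x) + x = J + 2*x)
w(t, I) = I*√3 (w(t, I) = √(-3) = I*√3)
(w(7, v(5, 2)) - 119)² = (I*√3 - 119)² = (-119 + I*√3)²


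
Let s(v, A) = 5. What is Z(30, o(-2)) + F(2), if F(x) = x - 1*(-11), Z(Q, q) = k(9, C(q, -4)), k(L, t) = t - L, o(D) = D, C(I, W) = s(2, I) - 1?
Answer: 8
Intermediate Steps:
C(I, W) = 4 (C(I, W) = 5 - 1 = 4)
Z(Q, q) = -5 (Z(Q, q) = 4 - 1*9 = 4 - 9 = -5)
F(x) = 11 + x (F(x) = x + 11 = 11 + x)
Z(30, o(-2)) + F(2) = -5 + (11 + 2) = -5 + 13 = 8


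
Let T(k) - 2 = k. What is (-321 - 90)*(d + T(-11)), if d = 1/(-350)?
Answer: 1295061/350 ≈ 3700.2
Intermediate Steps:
d = -1/350 ≈ -0.0028571
T(k) = 2 + k
(-321 - 90)*(d + T(-11)) = (-321 - 90)*(-1/350 + (2 - 11)) = -411*(-1/350 - 9) = -411*(-3151/350) = 1295061/350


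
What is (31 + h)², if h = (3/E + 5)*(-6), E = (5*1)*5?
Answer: 49/625 ≈ 0.078400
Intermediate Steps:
E = 25 (E = 5*5 = 25)
h = -768/25 (h = (3/25 + 5)*(-6) = (128/25)*(-6) = -768/25 ≈ -30.720)
(31 + h)² = (31 - 768/25)² = (7/25)² = 49/625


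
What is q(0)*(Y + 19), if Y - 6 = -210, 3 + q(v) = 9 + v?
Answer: -1110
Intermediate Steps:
q(v) = 6 + v (q(v) = -3 + (9 + v) = 6 + v)
Y = -204 (Y = 6 - 210 = -204)
q(0)*(Y + 19) = (6 + 0)*(-204 + 19) = 6*(-185) = -1110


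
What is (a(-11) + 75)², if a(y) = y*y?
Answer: 38416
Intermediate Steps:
a(y) = y²
(a(-11) + 75)² = ((-11)² + 75)² = (121 + 75)² = 196² = 38416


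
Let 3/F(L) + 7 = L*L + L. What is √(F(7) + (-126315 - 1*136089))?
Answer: I*√12857793/7 ≈ 512.25*I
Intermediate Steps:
F(L) = 3/(-7 + L + L²) (F(L) = 3/(-7 + (L*L + L)) = 3/(-7 + (L² + L)) = 3/(-7 + (L + L²)) = 3/(-7 + L + L²))
√(F(7) + (-126315 - 1*136089)) = √(3/(-7 + 7 + 7²) + (-126315 - 1*136089)) = √(3/(-7 + 7 + 49) + (-126315 - 136089)) = √(3/49 - 262404) = √(-12857793/49) = I*√12857793/7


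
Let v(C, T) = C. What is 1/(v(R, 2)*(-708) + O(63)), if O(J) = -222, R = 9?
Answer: -1/6594 ≈ -0.00015165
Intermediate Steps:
1/(v(R, 2)*(-708) + O(63)) = 1/(9*(-708) - 222) = 1/(-6372 - 222) = 1/(-6594) = -1/6594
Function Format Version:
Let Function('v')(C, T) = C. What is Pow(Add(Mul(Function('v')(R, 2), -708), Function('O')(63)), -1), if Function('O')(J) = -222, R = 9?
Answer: Rational(-1, 6594) ≈ -0.00015165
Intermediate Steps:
Pow(Add(Mul(Function('v')(R, 2), -708), Function('O')(63)), -1) = Pow(Add(Mul(9, -708), -222), -1) = Pow(Add(-6372, -222), -1) = Pow(-6594, -1) = Rational(-1, 6594)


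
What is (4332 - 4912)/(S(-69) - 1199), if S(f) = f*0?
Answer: 580/1199 ≈ 0.48374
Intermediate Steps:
S(f) = 0
(4332 - 4912)/(S(-69) - 1199) = (4332 - 4912)/(0 - 1199) = -580/(-1199) = -580*(-1/1199) = 580/1199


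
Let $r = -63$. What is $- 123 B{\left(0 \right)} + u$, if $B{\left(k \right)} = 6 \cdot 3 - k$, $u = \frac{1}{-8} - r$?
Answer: $- \frac{17209}{8} \approx -2151.1$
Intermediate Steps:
$u = \frac{503}{8}$ ($u = \frac{1}{-8} - -63 = - \frac{1}{8} + 63 = \frac{503}{8} \approx 62.875$)
$B{\left(k \right)} = 18 - k$
$- 123 B{\left(0 \right)} + u = - 123 \left(18 - 0\right) + \frac{503}{8} = - 123 \left(18 + 0\right) + \frac{503}{8} = \left(-123\right) 18 + \frac{503}{8} = -2214 + \frac{503}{8} = - \frac{17209}{8}$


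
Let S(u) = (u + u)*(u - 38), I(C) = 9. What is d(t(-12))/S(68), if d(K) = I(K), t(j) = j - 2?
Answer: 3/1360 ≈ 0.0022059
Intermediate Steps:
t(j) = -2 + j
d(K) = 9
S(u) = 2*u*(-38 + u) (S(u) = (2*u)*(-38 + u) = 2*u*(-38 + u))
d(t(-12))/S(68) = 9/((2*68*(-38 + 68))) = 9/((2*68*30)) = 9/4080 = 9*(1/4080) = 3/1360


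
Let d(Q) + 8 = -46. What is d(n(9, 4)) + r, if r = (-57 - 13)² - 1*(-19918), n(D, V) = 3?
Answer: 24764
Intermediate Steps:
d(Q) = -54 (d(Q) = -8 - 46 = -54)
r = 24818 (r = (-70)² + 19918 = 4900 + 19918 = 24818)
d(n(9, 4)) + r = -54 + 24818 = 24764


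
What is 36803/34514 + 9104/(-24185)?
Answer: 575865099/834721090 ≈ 0.68989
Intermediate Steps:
36803/34514 + 9104/(-24185) = 36803*(1/34514) + 9104*(-1/24185) = 36803/34514 - 9104/24185 = 575865099/834721090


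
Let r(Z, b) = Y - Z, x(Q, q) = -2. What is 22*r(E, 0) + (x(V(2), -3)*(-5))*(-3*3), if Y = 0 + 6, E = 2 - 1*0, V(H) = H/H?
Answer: -2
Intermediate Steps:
V(H) = 1
E = 2 (E = 2 + 0 = 2)
Y = 6
r(Z, b) = 6 - Z
22*r(E, 0) + (x(V(2), -3)*(-5))*(-3*3) = 22*(6 - 1*2) + (-2*(-5))*(-3*3) = 22*(6 - 2) + 10*(-9) = 22*4 - 90 = 88 - 90 = -2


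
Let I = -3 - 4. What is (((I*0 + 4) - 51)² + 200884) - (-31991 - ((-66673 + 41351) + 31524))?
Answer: 241286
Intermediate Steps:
I = -7
(((I*0 + 4) - 51)² + 200884) - (-31991 - ((-66673 + 41351) + 31524)) = (((-7*0 + 4) - 51)² + 200884) - (-31991 - ((-66673 + 41351) + 31524)) = (((0 + 4) - 51)² + 200884) - (-31991 - (-25322 + 31524)) = ((4 - 51)² + 200884) - (-31991 - 1*6202) = ((-47)² + 200884) - (-31991 - 6202) = (2209 + 200884) - 1*(-38193) = 203093 + 38193 = 241286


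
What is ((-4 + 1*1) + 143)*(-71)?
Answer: -9940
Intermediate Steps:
((-4 + 1*1) + 143)*(-71) = ((-4 + 1) + 143)*(-71) = (-3 + 143)*(-71) = 140*(-71) = -9940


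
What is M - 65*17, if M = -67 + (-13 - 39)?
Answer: -1224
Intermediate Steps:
M = -119 (M = -67 - 52 = -119)
M - 65*17 = -119 - 65*17 = -119 - 1105 = -1224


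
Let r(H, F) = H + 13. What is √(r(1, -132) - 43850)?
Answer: 2*I*√10959 ≈ 209.37*I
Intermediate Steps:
r(H, F) = 13 + H
√(r(1, -132) - 43850) = √((13 + 1) - 43850) = √(14 - 43850) = √(-43836) = 2*I*√10959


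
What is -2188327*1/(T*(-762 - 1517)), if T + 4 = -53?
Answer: -2188327/129903 ≈ -16.846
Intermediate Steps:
T = -57 (T = -4 - 53 = -57)
-2188327*1/(T*(-762 - 1517)) = -2188327*(-1/(57*(-762 - 1517))) = -2188327/((-2279*(-57))) = -2188327/129903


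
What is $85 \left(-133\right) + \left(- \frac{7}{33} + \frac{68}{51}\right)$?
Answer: $- \frac{373028}{33} \approx -11304.0$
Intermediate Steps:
$85 \left(-133\right) + \left(- \frac{7}{33} + \frac{68}{51}\right) = -11305 + \left(\left(-7\right) \frac{1}{33} + 68 \cdot \frac{1}{51}\right) = -11305 + \left(- \frac{7}{33} + \frac{4}{3}\right) = -11305 + \frac{37}{33} = - \frac{373028}{33}$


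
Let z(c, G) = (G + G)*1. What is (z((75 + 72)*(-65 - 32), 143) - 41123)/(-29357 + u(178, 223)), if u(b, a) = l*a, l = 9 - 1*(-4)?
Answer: 40837/26458 ≈ 1.5435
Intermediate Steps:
l = 13 (l = 9 + 4 = 13)
u(b, a) = 13*a
z(c, G) = 2*G (z(c, G) = (2*G)*1 = 2*G)
(z((75 + 72)*(-65 - 32), 143) - 41123)/(-29357 + u(178, 223)) = (2*143 - 41123)/(-29357 + 13*223) = (286 - 41123)/(-29357 + 2899) = -40837/(-26458) = -40837*(-1/26458) = 40837/26458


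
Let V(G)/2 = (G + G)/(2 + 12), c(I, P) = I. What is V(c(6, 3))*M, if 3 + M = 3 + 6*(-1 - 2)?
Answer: -216/7 ≈ -30.857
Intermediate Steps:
M = -18 (M = -3 + (3 + 6*(-1 - 2)) = -3 + (3 + 6*(-3)) = -3 + (3 - 18) = -3 - 15 = -18)
V(G) = 2*G/7 (V(G) = 2*((G + G)/(2 + 12)) = 2*((2*G)/14) = 2*((2*G)*(1/14)) = 2*(G/7) = 2*G/7)
V(c(6, 3))*M = ((2/7)*6)*(-18) = (12/7)*(-18) = -216/7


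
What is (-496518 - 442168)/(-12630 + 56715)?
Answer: -938686/44085 ≈ -21.293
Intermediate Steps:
(-496518 - 442168)/(-12630 + 56715) = -938686/44085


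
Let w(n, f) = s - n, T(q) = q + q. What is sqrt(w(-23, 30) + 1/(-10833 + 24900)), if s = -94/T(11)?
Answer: sqrt(49822098909)/51579 ≈ 4.3275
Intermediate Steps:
T(q) = 2*q
s = -47/11 (s = -94/(2*11) = -94/22 = -94*1/22 = -47/11 ≈ -4.2727)
w(n, f) = -47/11 - n
sqrt(w(-23, 30) + 1/(-10833 + 24900)) = sqrt((-47/11 - 1*(-23)) + 1/(-10833 + 24900)) = sqrt((-47/11 + 23) + 1/14067) = sqrt(206/11 + 1/14067) = sqrt(2897813/154737) = sqrt(49822098909)/51579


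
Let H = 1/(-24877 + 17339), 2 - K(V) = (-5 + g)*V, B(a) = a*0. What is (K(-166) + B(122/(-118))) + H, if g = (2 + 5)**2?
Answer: 55072627/7538 ≈ 7306.0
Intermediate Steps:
g = 49 (g = 7**2 = 49)
B(a) = 0
K(V) = 2 - 44*V (K(V) = 2 - (-5 + 49)*V = 2 - 44*V)
H = -1/7538 (H = 1/(-7538) = -1/7538 ≈ -0.00013266)
(K(-166) + B(122/(-118))) + H = ((2 - 44*(-166)) + 0) - 1/7538 = ((2 + 7304) + 0) - 1/7538 = (7306 + 0) - 1/7538 = 7306 - 1/7538 = 55072627/7538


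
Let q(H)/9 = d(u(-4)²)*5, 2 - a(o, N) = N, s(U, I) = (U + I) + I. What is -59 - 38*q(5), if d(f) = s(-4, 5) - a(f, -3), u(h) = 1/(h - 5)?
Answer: -1769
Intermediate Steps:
u(h) = 1/(-5 + h)
s(U, I) = U + 2*I (s(U, I) = (I + U) + I = U + 2*I)
a(o, N) = 2 - N
d(f) = 1 (d(f) = (-4 + 2*5) - (2 - 1*(-3)) = (-4 + 10) - (2 + 3) = 6 - 1*5 = 6 - 5 = 1)
q(H) = 45 (q(H) = 9*(1*5) = 9*5 = 45)
-59 - 38*q(5) = -59 - 38*45 = -59 - 1710 = -1769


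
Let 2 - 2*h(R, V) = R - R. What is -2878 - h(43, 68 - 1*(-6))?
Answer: -2879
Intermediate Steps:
h(R, V) = 1 (h(R, V) = 1 - (R - R)/2 = 1 - 1/2*0 = 1 + 0 = 1)
-2878 - h(43, 68 - 1*(-6)) = -2878 - 1*1 = -2878 - 1 = -2879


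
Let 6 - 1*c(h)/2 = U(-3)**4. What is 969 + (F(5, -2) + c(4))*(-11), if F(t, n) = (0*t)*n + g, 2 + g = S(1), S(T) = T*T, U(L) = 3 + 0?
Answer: 2630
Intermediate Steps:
U(L) = 3
S(T) = T**2
g = -1 (g = -2 + 1**2 = -2 + 1 = -1)
F(t, n) = -1 (F(t, n) = (0*t)*n - 1 = 0*n - 1 = 0 - 1 = -1)
c(h) = -150 (c(h) = 12 - 2*3**4 = 12 - 2*81 = 12 - 162 = -150)
969 + (F(5, -2) + c(4))*(-11) = 969 + (-1 - 150)*(-11) = 969 - 151*(-11) = 969 + 1661 = 2630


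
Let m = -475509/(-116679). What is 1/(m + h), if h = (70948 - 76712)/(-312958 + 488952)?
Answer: 3422467321/13835698865 ≈ 0.24736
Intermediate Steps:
m = 158503/38893 (m = -475509*(-1/116679) = 158503/38893 ≈ 4.0754)
h = -2882/87997 (h = -5764/175994 = -5764*1/175994 = -2882/87997 ≈ -0.032751)
1/(m + h) = 1/(158503/38893 - 2882/87997) = 1/(13835698865/3422467321) = 3422467321/13835698865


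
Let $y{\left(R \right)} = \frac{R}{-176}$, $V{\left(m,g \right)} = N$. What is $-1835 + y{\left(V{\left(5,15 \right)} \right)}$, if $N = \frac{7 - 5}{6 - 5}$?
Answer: $- \frac{161481}{88} \approx -1835.0$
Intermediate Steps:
$N = 2$ ($N = \frac{2}{1} = 2 \cdot 1 = 2$)
$V{\left(m,g \right)} = 2$
$y{\left(R \right)} = - \frac{R}{176}$ ($y{\left(R \right)} = R \left(- \frac{1}{176}\right) = - \frac{R}{176}$)
$-1835 + y{\left(V{\left(5,15 \right)} \right)} = -1835 - \frac{1}{88} = - \frac{161481}{88}$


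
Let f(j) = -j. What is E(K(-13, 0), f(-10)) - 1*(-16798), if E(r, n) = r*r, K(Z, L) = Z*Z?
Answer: 45359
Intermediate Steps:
K(Z, L) = Z²
E(r, n) = r²
E(K(-13, 0), f(-10)) - 1*(-16798) = ((-13)²)² - 1*(-16798) = 169² + 16798 = 28561 + 16798 = 45359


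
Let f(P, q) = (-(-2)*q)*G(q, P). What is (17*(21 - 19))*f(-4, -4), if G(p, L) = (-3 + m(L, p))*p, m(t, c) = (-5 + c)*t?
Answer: 35904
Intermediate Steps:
m(t, c) = t*(-5 + c)
G(p, L) = p*(-3 + L*(-5 + p)) (G(p, L) = (-3 + L*(-5 + p))*p = p*(-3 + L*(-5 + p)))
f(P, q) = 2*q**2*(-3 + P*(-5 + q)) (f(P, q) = (-(-2)*q)*(q*(-3 + P*(-5 + q))) = (2*q)*(q*(-3 + P*(-5 + q))) = 2*q**2*(-3 + P*(-5 + q)))
(17*(21 - 19))*f(-4, -4) = (17*(21 - 19))*(2*(-4)**2*(-3 - 4*(-5 - 4))) = (17*2)*(2*16*(-3 - 4*(-9))) = 34*(2*16*(-3 + 36)) = 34*(2*16*33) = 34*1056 = 35904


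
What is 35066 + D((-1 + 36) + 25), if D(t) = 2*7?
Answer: 35080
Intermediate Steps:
D(t) = 14
35066 + D((-1 + 36) + 25) = 35066 + 14 = 35080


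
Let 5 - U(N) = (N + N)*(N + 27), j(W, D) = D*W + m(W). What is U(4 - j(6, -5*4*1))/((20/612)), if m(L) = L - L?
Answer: -5728779/5 ≈ -1.1458e+6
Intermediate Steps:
m(L) = 0
j(W, D) = D*W (j(W, D) = D*W + 0 = D*W)
U(N) = 5 - 2*N*(27 + N) (U(N) = 5 - (N + N)*(N + 27) = 5 - 2*N*(27 + N))
U(4 - j(6, -5*4*1))/((20/612)) = (5 - 54*(4 - -5*4*1*6) - 2*(4 - -5*4*1*6)²)/((20/612)) = (5 - 54*(4 - (-20*1)*6) - 2*(4 - (-20*1)*6)²)/((20*(1/612))) = (5 - 54*(4 - (-20)*6) - 2*(4 - (-20)*6)²)/(5/153) = (5 - 54*(4 - 1*(-120)) - 2*(4 - 1*(-120))²)*(153/5) = (5 - 54*(4 + 120) - 2*(4 + 120)²)*(153/5) = (5 - 54*124 - 2*124²)*(153/5) = (5 - 6696 - 2*15376)*(153/5) = (5 - 6696 - 30752)*(153/5) = -37443*153/5 = -5728779/5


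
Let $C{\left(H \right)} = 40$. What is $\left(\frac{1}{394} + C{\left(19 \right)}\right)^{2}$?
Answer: $\frac{248409121}{155236} \approx 1600.2$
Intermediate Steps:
$\left(\frac{1}{394} + C{\left(19 \right)}\right)^{2} = \left(\frac{1}{394} + 40\right)^{2} = \left(\frac{15761}{394}\right)^{2} = \frac{248409121}{155236}$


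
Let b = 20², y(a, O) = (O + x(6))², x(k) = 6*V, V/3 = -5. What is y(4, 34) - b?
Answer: 2736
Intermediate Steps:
V = -15 (V = 3*(-5) = -15)
x(k) = -90 (x(k) = 6*(-15) = -90)
y(a, O) = (-90 + O)² (y(a, O) = (O - 90)² = (-90 + O)²)
b = 400
y(4, 34) - b = (-90 + 34)² - 1*400 = (-56)² - 400 = 3136 - 400 = 2736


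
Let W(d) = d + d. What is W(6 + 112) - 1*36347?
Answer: -36111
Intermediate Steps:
W(d) = 2*d
W(6 + 112) - 1*36347 = 2*(6 + 112) - 1*36347 = 2*118 - 36347 = 236 - 36347 = -36111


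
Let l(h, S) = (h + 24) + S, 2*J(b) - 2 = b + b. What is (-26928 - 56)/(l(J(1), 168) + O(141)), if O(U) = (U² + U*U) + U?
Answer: -26984/40097 ≈ -0.67297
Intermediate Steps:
O(U) = U + 2*U² (O(U) = (U² + U²) + U = 2*U² + U = U + 2*U²)
J(b) = 1 + b (J(b) = 1 + (b + b)/2 = 1 + (2*b)/2 = 1 + b)
l(h, S) = 24 + S + h (l(h, S) = (24 + h) + S = 24 + S + h)
(-26928 - 56)/(l(J(1), 168) + O(141)) = (-26928 - 56)/((24 + 168 + (1 + 1)) + 141*(1 + 2*141)) = -26984/((24 + 168 + 2) + 141*(1 + 282)) = -26984/(194 + 141*283) = -26984/(194 + 39903) = -26984/40097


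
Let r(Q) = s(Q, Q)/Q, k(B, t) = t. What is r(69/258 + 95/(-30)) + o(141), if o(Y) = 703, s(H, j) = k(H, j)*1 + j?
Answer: 705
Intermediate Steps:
s(H, j) = 2*j (s(H, j) = j*1 + j = j + j = 2*j)
r(Q) = 2 (r(Q) = (2*Q)/Q = 2)
r(69/258 + 95/(-30)) + o(141) = 2 + 703 = 705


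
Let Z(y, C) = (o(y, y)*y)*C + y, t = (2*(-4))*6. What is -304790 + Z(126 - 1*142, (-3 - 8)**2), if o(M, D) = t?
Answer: -211878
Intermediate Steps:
t = -48 (t = -8*6 = -48)
o(M, D) = -48
Z(y, C) = y - 48*C*y (Z(y, C) = (-48*y)*C + y = -48*C*y + y = y - 48*C*y)
-304790 + Z(126 - 1*142, (-3 - 8)**2) = -304790 + (126 - 1*142)*(1 - 48*(-3 - 8)**2) = -304790 + (126 - 142)*(1 - 48*(-11)**2) = -304790 - 16*(1 - 48*121) = -304790 - 16*(1 - 5808) = -304790 - 16*(-5807) = -304790 + 92912 = -211878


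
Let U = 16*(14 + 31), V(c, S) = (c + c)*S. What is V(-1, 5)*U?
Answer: -7200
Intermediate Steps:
V(c, S) = 2*S*c (V(c, S) = (2*c)*S = 2*S*c)
U = 720 (U = 16*45 = 720)
V(-1, 5)*U = (2*5*(-1))*720 = -10*720 = -7200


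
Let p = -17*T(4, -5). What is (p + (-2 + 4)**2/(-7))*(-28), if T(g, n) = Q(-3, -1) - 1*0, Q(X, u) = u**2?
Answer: 492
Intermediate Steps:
T(g, n) = 1 (T(g, n) = (-1)**2 - 1*0 = 1 + 0 = 1)
p = -17 (p = -17*1 = -17)
(p + (-2 + 4)**2/(-7))*(-28) = (-17 + (-2 + 4)**2/(-7))*(-28) = (-17 + 2**2*(-1/7))*(-28) = (-17 + 4*(-1/7))*(-28) = (-17 - 4/7)*(-28) = -123/7*(-28) = 492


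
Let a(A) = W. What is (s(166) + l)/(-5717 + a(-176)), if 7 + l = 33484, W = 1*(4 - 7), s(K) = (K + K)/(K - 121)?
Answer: -1506797/257400 ≈ -5.8539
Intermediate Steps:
s(K) = 2*K/(-121 + K) (s(K) = (2*K)/(-121 + K) = 2*K/(-121 + K))
W = -3 (W = 1*(-3) = -3)
a(A) = -3
l = 33477 (l = -7 + 33484 = 33477)
(s(166) + l)/(-5717 + a(-176)) = (2*166/(-121 + 166) + 33477)/(-5717 - 3) = (2*166/45 + 33477)/(-5720) = (2*166*(1/45) + 33477)*(-1/5720) = (332/45 + 33477)*(-1/5720) = (1506797/45)*(-1/5720) = -1506797/257400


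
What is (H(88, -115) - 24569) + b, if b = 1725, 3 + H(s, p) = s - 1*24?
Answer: -22783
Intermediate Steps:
H(s, p) = -27 + s (H(s, p) = -3 + (s - 1*24) = -3 + (s - 24) = -3 + (-24 + s) = -27 + s)
(H(88, -115) - 24569) + b = ((-27 + 88) - 24569) + 1725 = (61 - 24569) + 1725 = -24508 + 1725 = -22783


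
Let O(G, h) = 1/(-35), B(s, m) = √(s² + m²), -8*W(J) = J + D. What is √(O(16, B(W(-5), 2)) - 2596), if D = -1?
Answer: I*√3180135/35 ≈ 50.951*I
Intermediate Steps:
W(J) = ⅛ - J/8 (W(J) = -(J - 1)/8 = -(-1 + J)/8 = ⅛ - J/8)
B(s, m) = √(m² + s²)
O(G, h) = -1/35
√(O(16, B(W(-5), 2)) - 2596) = √(-1/35 - 2596) = √(-90861/35) = I*√3180135/35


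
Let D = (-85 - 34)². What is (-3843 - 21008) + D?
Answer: -10690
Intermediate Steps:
D = 14161 (D = (-119)² = 14161)
(-3843 - 21008) + D = (-3843 - 21008) + 14161 = -24851 + 14161 = -10690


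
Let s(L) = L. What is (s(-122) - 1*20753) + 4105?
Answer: -16770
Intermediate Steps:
(s(-122) - 1*20753) + 4105 = (-122 - 1*20753) + 4105 = (-122 - 20753) + 4105 = -20875 + 4105 = -16770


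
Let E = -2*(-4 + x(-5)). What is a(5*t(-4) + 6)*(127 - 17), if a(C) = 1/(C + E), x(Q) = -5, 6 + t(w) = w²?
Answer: 55/37 ≈ 1.4865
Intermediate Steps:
t(w) = -6 + w²
E = 18 (E = -2*(-4 - 5) = -2*(-9) = 18)
a(C) = 1/(18 + C) (a(C) = 1/(C + 18) = 1/(18 + C))
a(5*t(-4) + 6)*(127 - 17) = (127 - 17)/(18 + (5*(-6 + (-4)²) + 6)) = 110/(18 + (5*(-6 + 16) + 6)) = 110/(18 + (5*10 + 6)) = 110/(18 + (50 + 6)) = 110/(18 + 56) = 110/74 = (1/74)*110 = 55/37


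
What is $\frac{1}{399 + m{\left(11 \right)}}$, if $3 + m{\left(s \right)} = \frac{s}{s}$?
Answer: $\frac{1}{397} \approx 0.0025189$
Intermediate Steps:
$m{\left(s \right)} = -2$ ($m{\left(s \right)} = -3 + \frac{s}{s} = -3 + 1 = -2$)
$\frac{1}{399 + m{\left(11 \right)}} = \frac{1}{399 - 2} = \frac{1}{397}$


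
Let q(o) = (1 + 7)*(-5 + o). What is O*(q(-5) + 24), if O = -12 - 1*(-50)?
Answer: -2128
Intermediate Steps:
O = 38 (O = -12 + 50 = 38)
q(o) = -40 + 8*o (q(o) = 8*(-5 + o) = -40 + 8*o)
O*(q(-5) + 24) = 38*((-40 + 8*(-5)) + 24) = 38*((-40 - 40) + 24) = 38*(-80 + 24) = 38*(-56) = -2128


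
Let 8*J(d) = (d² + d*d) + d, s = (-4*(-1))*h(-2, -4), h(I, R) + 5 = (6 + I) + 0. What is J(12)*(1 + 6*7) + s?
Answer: 3217/2 ≈ 1608.5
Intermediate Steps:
h(I, R) = 1 + I (h(I, R) = -5 + ((6 + I) + 0) = -5 + (6 + I) = 1 + I)
s = -4 (s = (-4*(-1))*(1 - 2) = 4*(-1) = -4)
J(d) = d²/4 + d/8 (J(d) = ((d² + d*d) + d)/8 = ((d² + d²) + d)/8 = (2*d² + d)/8 = (d + 2*d²)/8 = d²/4 + d/8)
J(12)*(1 + 6*7) + s = ((⅛)*12*(1 + 2*12))*(1 + 6*7) - 4 = ((⅛)*12*(1 + 24))*(1 + 42) - 4 = ((⅛)*12*25)*43 - 4 = (75/2)*43 - 4 = 3225/2 - 4 = 3217/2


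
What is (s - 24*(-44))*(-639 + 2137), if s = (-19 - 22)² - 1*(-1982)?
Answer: 7069062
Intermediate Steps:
s = 3663 (s = (-41)² + 1982 = 1681 + 1982 = 3663)
(s - 24*(-44))*(-639 + 2137) = (3663 - 24*(-44))*(-639 + 2137) = (3663 + 1056)*1498 = 4719*1498 = 7069062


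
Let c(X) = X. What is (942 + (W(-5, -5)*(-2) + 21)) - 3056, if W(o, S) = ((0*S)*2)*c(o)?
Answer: -2093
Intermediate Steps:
W(o, S) = 0 (W(o, S) = ((0*S)*2)*o = (0*2)*o = 0*o = 0)
(942 + (W(-5, -5)*(-2) + 21)) - 3056 = (942 + (0*(-2) + 21)) - 3056 = (942 + (0 + 21)) - 3056 = (942 + 21) - 3056 = 963 - 3056 = -2093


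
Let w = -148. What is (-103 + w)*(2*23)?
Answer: -11546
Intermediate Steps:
(-103 + w)*(2*23) = (-103 - 148)*(2*23) = -251*46 = -11546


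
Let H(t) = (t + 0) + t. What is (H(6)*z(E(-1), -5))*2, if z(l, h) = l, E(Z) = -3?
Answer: -72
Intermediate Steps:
H(t) = 2*t (H(t) = t + t = 2*t)
(H(6)*z(E(-1), -5))*2 = ((2*6)*(-3))*2 = (12*(-3))*2 = -36*2 = -72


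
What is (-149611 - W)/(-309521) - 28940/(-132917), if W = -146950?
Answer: 9311229877/41140602757 ≈ 0.22633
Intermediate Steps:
(-149611 - W)/(-309521) - 28940/(-132917) = (-149611 - 1*(-146950))/(-309521) - 28940/(-132917) = (-149611 + 146950)*(-1/309521) - 28940*(-1/132917) = -2661*(-1/309521) + 28940/132917 = 2661/309521 + 28940/132917 = 9311229877/41140602757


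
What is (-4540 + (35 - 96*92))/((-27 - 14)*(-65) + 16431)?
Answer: -13337/19096 ≈ -0.69842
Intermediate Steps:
(-4540 + (35 - 96*92))/((-27 - 14)*(-65) + 16431) = (-4540 + (35 - 8832))/(-41*(-65) + 16431) = (-4540 - 8797)/(2665 + 16431) = -13337/19096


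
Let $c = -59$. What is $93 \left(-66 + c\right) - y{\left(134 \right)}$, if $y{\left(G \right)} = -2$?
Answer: $-11623$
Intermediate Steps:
$93 \left(-66 + c\right) - y{\left(134 \right)} = 93 \left(-66 - 59\right) - -2 = 93 \left(-125\right) + 2 = -11625 + 2 = -11623$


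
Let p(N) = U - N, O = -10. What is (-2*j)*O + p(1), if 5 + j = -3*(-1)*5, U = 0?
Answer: 199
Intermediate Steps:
p(N) = -N (p(N) = 0 - N = -N)
j = 10 (j = -5 - 3*(-1)*5 = -5 + 3*5 = -5 + 15 = 10)
(-2*j)*O + p(1) = -2*10*(-10) - 1*1 = -20*(-10) - 1 = 200 - 1 = 199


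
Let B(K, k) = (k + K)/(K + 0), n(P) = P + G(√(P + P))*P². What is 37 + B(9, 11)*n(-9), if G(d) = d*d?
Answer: -3223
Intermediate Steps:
G(d) = d²
n(P) = P + 2*P³ (n(P) = P + (√(P + P))²*P² = P + (√(2*P))²*P² = P + (√2*√P)²*P² = P + (2*P)*P² = P + 2*P³)
B(K, k) = (K + k)/K
37 + B(9, 11)*n(-9) = 37 + ((9 + 11)/9)*(-9 + 2*(-9)³) = 37 + ((⅑)*20)*(-9 + 2*(-729)) = 37 + 20*(-9 - 1458)/9 = 37 + (20/9)*(-1467) = 37 - 3260 = -3223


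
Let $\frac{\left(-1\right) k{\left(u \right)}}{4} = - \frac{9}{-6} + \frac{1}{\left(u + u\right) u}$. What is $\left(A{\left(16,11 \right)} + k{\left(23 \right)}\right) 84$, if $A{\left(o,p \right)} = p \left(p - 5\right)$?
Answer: $\frac{2665992}{529} \approx 5039.7$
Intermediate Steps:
$A{\left(o,p \right)} = p \left(-5 + p\right)$
$k{\left(u \right)} = -6 - \frac{2}{u^{2}}$ ($k{\left(u \right)} = - 4 \left(- \frac{9}{-6} + \frac{1}{\left(u + u\right) u}\right) = - 4 \left(\left(-9\right) \left(- \frac{1}{6}\right) + \frac{1}{2 u u}\right) = - 4 \left(\frac{3}{2} + \frac{\frac{1}{2} \frac{1}{u}}{u}\right) = - 4 \left(\frac{3}{2} + \frac{1}{2 u^{2}}\right) = -6 - \frac{2}{u^{2}}$)
$\left(A{\left(16,11 \right)} + k{\left(23 \right)}\right) 84 = \left(11 \left(-5 + 11\right) - \left(6 + \frac{2}{529}\right)\right) 84 = \left(11 \cdot 6 - \frac{3176}{529}\right) 84 = \left(66 - \frac{3176}{529}\right) 84 = \frac{31738}{529} \cdot 84 = \frac{2665992}{529}$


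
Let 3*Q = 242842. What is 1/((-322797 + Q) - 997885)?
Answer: -3/3719204 ≈ -8.0662e-7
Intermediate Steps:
Q = 242842/3 (Q = (⅓)*242842 = 242842/3 ≈ 80947.)
1/((-322797 + Q) - 997885) = 1/((-322797 + 242842/3) - 997885) = 1/(-725549/3 - 997885) = 1/(-3719204/3) = -3/3719204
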